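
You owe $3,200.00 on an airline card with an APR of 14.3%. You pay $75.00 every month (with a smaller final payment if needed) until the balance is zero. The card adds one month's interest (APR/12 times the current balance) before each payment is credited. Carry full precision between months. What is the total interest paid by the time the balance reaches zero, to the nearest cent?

Monthly rate r = 14.3%/12 = 1.19167% = 0.0119167.
Payoff takes n = ⌈−ln(1 − rB₀/P)/ln(1+r)⌉ = ⌈59.950⌉ = 60 payments; the last is $71.27.
Total paid = 59·$75.00 + $71.27 = $4,496.27.
Total interest = total paid − principal = $4,496.27 − $3,200.00 = $1,296.27.

$1,296.27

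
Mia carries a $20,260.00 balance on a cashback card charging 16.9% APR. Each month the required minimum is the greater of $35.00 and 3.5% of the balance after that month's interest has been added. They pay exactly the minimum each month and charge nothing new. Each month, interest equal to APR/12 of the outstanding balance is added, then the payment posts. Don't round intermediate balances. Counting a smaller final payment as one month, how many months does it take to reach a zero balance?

Monthly rate r = 16.9%/12 = 1.40833% = 0.0140833.
While 3.5% of the post-interest balance exceeds $35.00, each month B ← (B·(1+r))·(1 − 0.035), i.e. B shrinks by the factor (1+r)·0.965 = 0.97859.
This holds for months 1–140. Entering month 141 the balance is $978.98; 3.5% of the post-interest balance is now below $35.00, so the flat $35.00 minimum applies from here.
From month 141 a fixed $35.00 at rate r clears $978.98 in 36 more payments. Total: 140 + 36 = 176 months.

176 months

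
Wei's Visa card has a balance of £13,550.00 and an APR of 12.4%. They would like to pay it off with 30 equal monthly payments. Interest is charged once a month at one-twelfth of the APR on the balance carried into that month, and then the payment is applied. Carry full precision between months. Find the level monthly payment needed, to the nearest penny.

£527.60

Monthly rate r = 12.4%/12 = 1.03333% = 0.0103333.
Level-payment amortization: P = B₀·r / (1 − (1+r)^(−n)) = 13550.00·0.0103333 / (1 − 1.01033^(−30)).
Denominator 1 − (1+r)^(−30) = 0.265385408.
P = 140.017 / 0.265385408 ≈ 527.60.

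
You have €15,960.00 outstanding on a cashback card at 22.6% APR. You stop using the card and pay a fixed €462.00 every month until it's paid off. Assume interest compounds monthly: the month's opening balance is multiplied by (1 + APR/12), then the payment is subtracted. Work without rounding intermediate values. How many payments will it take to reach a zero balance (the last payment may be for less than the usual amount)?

Monthly rate r = 22.6%/12 = 1.88333% = 0.0188333.
Recurrence: B ← B·(1+r) − €462.00.
Month 1: interest €300.58; balance after payment €15,798.58.
Month 2: interest €297.54; balance after payment €15,634.12.
Closed form: n = −ln(1 − rB₀/P)/ln(1+r) = −ln(0.34939)/ln(1.01883) ≈ 56.359, so the balance reaches zero during payment 57.

57 payments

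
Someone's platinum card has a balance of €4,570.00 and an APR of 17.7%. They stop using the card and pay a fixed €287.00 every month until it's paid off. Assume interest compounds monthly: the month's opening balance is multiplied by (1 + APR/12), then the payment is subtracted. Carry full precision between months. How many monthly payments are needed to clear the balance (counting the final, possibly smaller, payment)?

Monthly rate r = 17.7%/12 = 1.475% = 0.01475.
Recurrence: B ← B·(1+r) − €287.00.
Month 1: interest €67.41; balance after payment €4,350.41.
Month 2: interest €64.17; balance after payment €4,127.58.
Closed form: n = −ln(1 − rB₀/P)/ln(1+r) = −ln(0.76513)/ln(1.01475) ≈ 18.283, so the balance reaches zero during payment 19.

19 months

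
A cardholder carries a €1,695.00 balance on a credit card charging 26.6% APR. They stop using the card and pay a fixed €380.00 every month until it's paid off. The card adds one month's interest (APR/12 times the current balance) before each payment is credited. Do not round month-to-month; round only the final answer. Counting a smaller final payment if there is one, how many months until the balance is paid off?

5 months

Monthly rate r = 26.6%/12 = 2.21667% = 0.0221667.
Recurrence: B ← B·(1+r) − €380.00.
Month 1: interest €37.57; balance after payment €1,352.57.
Month 2: interest €29.98; balance after payment €1,002.55.
Month 3: interest €22.22; balance after payment €644.78.
Month 4: interest €14.29; balance after payment €279.07.
Month 5: interest €6.19; balance after payment €0.00.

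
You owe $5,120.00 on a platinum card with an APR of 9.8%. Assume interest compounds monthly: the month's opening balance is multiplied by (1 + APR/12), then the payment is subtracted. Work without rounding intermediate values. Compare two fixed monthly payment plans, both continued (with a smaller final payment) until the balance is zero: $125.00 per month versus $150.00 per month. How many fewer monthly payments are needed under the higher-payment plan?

Monthly rate r = 9.8%/12 = 0.816667% = 0.00816667.
At $125.00/mo: n = ⌈−ln(1 − rB₀/P)/ln(1+r)⌉ = 51 payments (last $8.51); total interest = total paid − $5,120.00 = $1,138.51.
At $150.00/mo: 41 payments (last $26.59); total interest $906.59.
Payments saved = 51 − 41 = 10.

10 fewer payments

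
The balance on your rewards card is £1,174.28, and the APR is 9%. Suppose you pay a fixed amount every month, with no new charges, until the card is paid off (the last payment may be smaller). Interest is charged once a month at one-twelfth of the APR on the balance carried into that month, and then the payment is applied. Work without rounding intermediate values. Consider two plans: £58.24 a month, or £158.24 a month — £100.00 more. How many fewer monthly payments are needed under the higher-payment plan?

14 fewer payments

Monthly rate r = 9%/12 = 0.75% = 0.0075.
At £58.24/mo: n = ⌈−ln(1 − rB₀/P)/ln(1+r)⌉ = 22 payments (last £54.91); total interest = total paid − £1,174.28 = £103.67.
At £158.24/mo: 8 payments (last £105.20); total interest £38.60.
Payments saved = 22 − 8 = 14.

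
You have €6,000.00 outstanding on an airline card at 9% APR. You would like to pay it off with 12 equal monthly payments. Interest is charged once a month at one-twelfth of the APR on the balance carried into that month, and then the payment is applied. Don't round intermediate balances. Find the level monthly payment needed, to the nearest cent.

€524.71

Monthly rate r = 9%/12 = 0.75% = 0.0075.
Level-payment amortization: P = B₀·r / (1 − (1+r)^(−n)) = 6000.00·0.0075 / (1 − 1.0075^(−12)).
Denominator 1 − (1+r)^(−12) = 0.085761845.
P = 45 / 0.085761845 ≈ 524.71.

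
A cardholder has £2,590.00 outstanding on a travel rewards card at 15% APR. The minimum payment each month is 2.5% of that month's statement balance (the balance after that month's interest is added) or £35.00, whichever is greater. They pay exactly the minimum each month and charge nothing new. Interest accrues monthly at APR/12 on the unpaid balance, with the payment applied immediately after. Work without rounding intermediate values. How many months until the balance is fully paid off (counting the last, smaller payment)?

104 months

Monthly rate r = 15%/12 = 1.25% = 0.0125.
While 2.5% of the post-interest balance exceeds £35.00, each month B ← (B·(1+r))·(1 − 0.025), i.e. B shrinks by the factor (1+r)·0.975 = 0.98719.
This holds for months 1–49. Entering month 50 the balance is £1,376.84; 2.5% of the post-interest balance is now below £35.00, so the flat £35.00 minimum applies from here.
From month 50 a fixed £35.00 at rate r clears £1,376.84 in 55 more payments. Total: 49 + 55 = 104 months.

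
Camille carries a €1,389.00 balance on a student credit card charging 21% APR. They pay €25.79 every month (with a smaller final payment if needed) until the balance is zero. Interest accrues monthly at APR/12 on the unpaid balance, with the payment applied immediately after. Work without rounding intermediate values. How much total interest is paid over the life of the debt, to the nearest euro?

Monthly rate r = 21%/12 = 1.75% = 0.0175.
Payoff takes n = ⌈−ln(1 − rB₀/P)/ln(1+r)⌉ = ⌈164.639⌉ = 165 payments; the last is €16.52.
Total paid = 164·€25.79 + €16.52 = €4,246.08.
Total interest = total paid − principal = €4,246.08 − €1,389.00 = €2,857.08.

€2,857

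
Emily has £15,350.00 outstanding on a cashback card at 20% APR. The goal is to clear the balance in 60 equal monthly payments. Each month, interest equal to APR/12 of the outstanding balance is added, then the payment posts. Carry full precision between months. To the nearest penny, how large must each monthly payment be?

Monthly rate r = 20%/12 = 1.66667% = 0.0166667.
Level-payment amortization: P = B₀·r / (1 − (1+r)^(−n)) = 15350.00·0.0166667 / (1 − 1.01667^(−60)).
Denominator 1 − (1+r)^(−60) = 0.62907601.
P = 255.833 / 0.62907601 ≈ 406.68.

£406.68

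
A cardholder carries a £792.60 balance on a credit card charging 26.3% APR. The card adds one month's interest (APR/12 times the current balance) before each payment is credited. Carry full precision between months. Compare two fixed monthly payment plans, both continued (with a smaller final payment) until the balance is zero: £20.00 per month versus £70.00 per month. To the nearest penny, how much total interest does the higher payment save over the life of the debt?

Monthly rate r = 26.3%/12 = 2.19167% = 0.0219167.
At £20.00/mo: n = ⌈−ln(1 − rB₀/P)/ln(1+r)⌉ = 94 payments (last £12.00); total interest = total paid − £792.60 = £1,079.40.
At £70.00/mo: 14 payments (last £11.05); total interest £128.45.
Interest saved = £1,079.40 − £128.45 = £950.95.

£950.95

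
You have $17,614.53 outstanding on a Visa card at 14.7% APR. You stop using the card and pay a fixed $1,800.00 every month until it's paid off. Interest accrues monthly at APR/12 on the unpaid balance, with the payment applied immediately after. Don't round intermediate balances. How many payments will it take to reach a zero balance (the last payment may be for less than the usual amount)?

Monthly rate r = 14.7%/12 = 1.225% = 0.01225.
Recurrence: B ← B·(1+r) − $1,800.00.
Month 1: interest $215.78; balance after payment $16,030.31.
Month 2: interest $196.37; balance after payment $14,426.68.
Closed form: n = −ln(1 − rB₀/P)/ln(1+r) = −ln(0.88012)/ln(1.01225) ≈ 10.488, so the balance reaches zero during payment 11.

11 payments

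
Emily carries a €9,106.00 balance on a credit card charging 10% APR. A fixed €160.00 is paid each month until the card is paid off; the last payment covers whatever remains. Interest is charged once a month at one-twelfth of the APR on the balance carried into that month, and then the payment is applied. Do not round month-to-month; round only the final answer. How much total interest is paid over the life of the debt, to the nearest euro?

€3,291

Monthly rate r = 10%/12 = 0.833333% = 0.00833333.
Payoff takes n = ⌈−ln(1 − rB₀/P)/ln(1+r)⌉ = ⌈77.477⌉ = 78 payments; the last is €76.54.
Total paid = 77·€160.00 + €76.54 = €12,396.54.
Total interest = total paid − principal = €12,396.54 − €9,106.00 = €3,290.54.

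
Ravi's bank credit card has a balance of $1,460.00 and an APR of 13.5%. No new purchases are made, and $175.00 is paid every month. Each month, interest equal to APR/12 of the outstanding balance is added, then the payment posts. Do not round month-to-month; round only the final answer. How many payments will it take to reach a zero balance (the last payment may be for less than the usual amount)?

Monthly rate r = 13.5%/12 = 1.125% = 0.01125.
Recurrence: B ← B·(1+r) − $175.00.
Month 1: interest $16.43; balance after payment $1,301.42.
Month 2: interest $14.64; balance after payment $1,141.07.
Closed form: n = −ln(1 − rB₀/P)/ln(1+r) = −ln(0.90614)/ln(1.01125) ≈ 8.810, so the balance reaches zero during payment 9.

9 payments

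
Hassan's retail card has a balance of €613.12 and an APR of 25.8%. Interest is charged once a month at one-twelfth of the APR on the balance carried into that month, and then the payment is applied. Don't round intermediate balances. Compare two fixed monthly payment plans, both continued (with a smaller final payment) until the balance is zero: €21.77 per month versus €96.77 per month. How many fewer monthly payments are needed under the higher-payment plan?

Monthly rate r = 25.8%/12 = 2.15% = 0.0215.
At €21.77/mo: n = ⌈−ln(1 − rB₀/P)/ln(1+r)⌉ = 44 payments (last €15.88); total interest = total paid − €613.12 = €338.87.
At €96.77/mo: 7 payments (last €85.65); total interest €53.15.
Payments saved = 44 − 7 = 37.

37 fewer payments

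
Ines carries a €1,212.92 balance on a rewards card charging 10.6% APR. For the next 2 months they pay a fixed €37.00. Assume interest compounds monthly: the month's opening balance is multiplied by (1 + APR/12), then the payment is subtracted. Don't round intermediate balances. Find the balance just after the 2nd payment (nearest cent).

Monthly rate r = 10.6%/12 = 0.883333% = 0.00883333.
Each month: B ← B·(1+r) − €37.00.
Month 1: interest €10.71; balance after payment €1,186.63.
Month 2: interest €10.48; balance after payment €1,160.12.

€1,160.12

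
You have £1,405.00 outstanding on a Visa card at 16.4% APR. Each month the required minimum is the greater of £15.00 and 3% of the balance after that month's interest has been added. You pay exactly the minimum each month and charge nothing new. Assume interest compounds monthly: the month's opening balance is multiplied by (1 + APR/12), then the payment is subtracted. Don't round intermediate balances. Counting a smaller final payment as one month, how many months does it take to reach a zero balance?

106 months

Monthly rate r = 16.4%/12 = 1.36667% = 0.0136667.
While 3% of the post-interest balance exceeds £15.00, each month B ← (B·(1+r))·(1 − 0.03), i.e. B shrinks by the factor (1+r)·0.97 = 0.98326.
This holds for months 1–62. Entering month 63 the balance is £493.20; 3% of the post-interest balance is now below £15.00, so the flat £15.00 minimum applies from here.
From month 63 a fixed £15.00 at rate r clears £493.20 in 44 more payments. Total: 62 + 44 = 106 months.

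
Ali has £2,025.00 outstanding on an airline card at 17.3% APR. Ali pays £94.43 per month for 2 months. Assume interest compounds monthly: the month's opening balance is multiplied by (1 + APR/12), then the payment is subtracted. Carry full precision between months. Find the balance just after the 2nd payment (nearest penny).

£1,893.59

Monthly rate r = 17.3%/12 = 1.44167% = 0.0144167.
Each month: B ← B·(1+r) − £94.43.
Month 1: interest £29.19; balance after payment £1,959.76.
Month 2: interest £28.25; balance after payment £1,893.59.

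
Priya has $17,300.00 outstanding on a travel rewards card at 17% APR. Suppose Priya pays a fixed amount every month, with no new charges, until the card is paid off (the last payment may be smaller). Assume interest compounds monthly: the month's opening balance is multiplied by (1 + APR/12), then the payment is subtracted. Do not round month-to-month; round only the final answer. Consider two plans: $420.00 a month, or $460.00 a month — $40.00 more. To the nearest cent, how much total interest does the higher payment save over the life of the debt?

Monthly rate r = 17%/12 = 1.41667% = 0.0141667.
At $420.00/mo: n = ⌈−ln(1 − rB₀/P)/ln(1+r)⌉ = 63 payments (last $113.29); total interest = total paid − $17,300.00 = $8,853.29.
At $460.00/mo: 55 payments (last $44.24); total interest $7,584.24.
Interest saved = $8,853.29 − $7,584.24 = $1,269.05.

$1,269.05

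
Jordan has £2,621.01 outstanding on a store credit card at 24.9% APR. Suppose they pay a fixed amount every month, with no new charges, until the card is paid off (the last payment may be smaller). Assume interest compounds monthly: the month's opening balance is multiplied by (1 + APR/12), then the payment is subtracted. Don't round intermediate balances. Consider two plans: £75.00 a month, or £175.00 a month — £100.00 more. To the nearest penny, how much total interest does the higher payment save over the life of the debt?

Monthly rate r = 24.9%/12 = 2.075% = 0.02075.
At £75.00/mo: n = ⌈−ln(1 − rB₀/P)/ln(1+r)⌉ = 63 payments (last £66.47); total interest = total paid − £2,621.01 = £2,095.46.
At £175.00/mo: 19 payments (last £21.60); total interest £550.59.
Interest saved = £2,095.46 − £550.59 = £1,544.87.

£1,544.87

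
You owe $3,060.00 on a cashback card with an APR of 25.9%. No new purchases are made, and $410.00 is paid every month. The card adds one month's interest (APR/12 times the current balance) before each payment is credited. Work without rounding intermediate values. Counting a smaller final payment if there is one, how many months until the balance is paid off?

9 payments

Monthly rate r = 25.9%/12 = 2.15833% = 0.0215833.
Recurrence: B ← B·(1+r) − $410.00.
Month 1: interest $66.05; balance after payment $2,716.05.
Month 2: interest $58.62; balance after payment $2,364.67.
Closed form: n = −ln(1 − rB₀/P)/ln(1+r) = −ln(0.83891)/ln(1.02158) ≈ 8.226, so the balance reaches zero during payment 9.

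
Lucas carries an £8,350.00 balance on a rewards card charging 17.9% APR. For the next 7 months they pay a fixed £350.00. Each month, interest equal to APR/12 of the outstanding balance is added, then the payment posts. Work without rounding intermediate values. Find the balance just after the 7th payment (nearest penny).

Monthly rate r = 17.9%/12 = 1.49167% = 0.0149167.
Each month: B ← B·(1+r) − £350.00.
Month 1: interest £124.55; balance after payment £8,124.55.
Month 2: interest £121.19; balance after payment £7,895.75.
Month 3: interest £117.78; balance after payment £7,663.52.
Month 4: interest £114.31; balance after payment £7,427.84.
Month 5: interest £110.80; balance after payment £7,188.64.
Month 6: interest £107.23; balance after payment £6,945.87.
Month 7: interest £103.61; balance after payment £6,699.48.

£6,699.48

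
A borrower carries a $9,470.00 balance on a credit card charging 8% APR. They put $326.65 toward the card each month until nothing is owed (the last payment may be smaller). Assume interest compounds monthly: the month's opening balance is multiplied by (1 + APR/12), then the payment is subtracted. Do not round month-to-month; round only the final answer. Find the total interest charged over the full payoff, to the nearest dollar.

Monthly rate r = 8%/12 = 0.666667% = 0.00666667.
Payoff takes n = ⌈−ln(1 − rB₀/P)/ln(1+r)⌉ = ⌈32.323⌉ = 33 payments; the last is $105.80.
Total paid = 32·$326.65 + $105.80 = $10,558.60.
Total interest = total paid − principal = $10,558.60 − $9,470.00 = $1,088.60.

$1,089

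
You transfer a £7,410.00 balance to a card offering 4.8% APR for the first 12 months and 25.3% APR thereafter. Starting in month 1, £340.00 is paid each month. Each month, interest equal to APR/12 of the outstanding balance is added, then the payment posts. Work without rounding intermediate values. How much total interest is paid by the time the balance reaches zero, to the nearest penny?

£790.44

Promo months 1–12 at r₀ = 4.8%/12 = 0.004; months 13+ at r₁ = 25.3%/12 = 0.0210833.
After month 12: iterate B ← B·(1+r₀) − £340.00 for 12 months → £3,602.64.
Then at r₁ with £340.00/mo: n₂ = −ln(1 − r₁·B/P)/ln(1+r₁) ≈ 12.12 → 13 more payments.
Total paid = 24·£340.00 + £40.44 = £8,200.44; interest = £8,200.44 − £7,410.00 = £790.44.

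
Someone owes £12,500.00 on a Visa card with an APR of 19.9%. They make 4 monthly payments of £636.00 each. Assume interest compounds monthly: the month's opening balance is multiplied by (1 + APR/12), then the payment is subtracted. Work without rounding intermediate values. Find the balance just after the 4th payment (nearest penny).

Monthly rate r = 19.9%/12 = 1.65833% = 0.0165833.
Each month: B ← B·(1+r) − £636.00.
Month 1: interest £207.29; balance after payment £12,071.29.
Month 2: interest £200.18; balance after payment £11,635.47.
Month 3: interest £192.95; balance after payment £11,192.43.
Month 4: interest £185.61; balance after payment £10,742.04.

£10,742.04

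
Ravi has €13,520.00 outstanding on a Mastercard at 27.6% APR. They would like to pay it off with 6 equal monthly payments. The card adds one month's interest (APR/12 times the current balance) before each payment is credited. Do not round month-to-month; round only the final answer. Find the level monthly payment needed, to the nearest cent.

€2,438.16

Monthly rate r = 27.6%/12 = 2.3% = 0.023.
Level-payment amortization: P = B₀·r / (1 − (1+r)^(−n)) = 13520.00·0.023 / (1 − 1.023^(−6)).
Denominator 1 − (1+r)^(−6) = 0.127538648.
P = 310.96 / 0.127538648 ≈ 2438.16.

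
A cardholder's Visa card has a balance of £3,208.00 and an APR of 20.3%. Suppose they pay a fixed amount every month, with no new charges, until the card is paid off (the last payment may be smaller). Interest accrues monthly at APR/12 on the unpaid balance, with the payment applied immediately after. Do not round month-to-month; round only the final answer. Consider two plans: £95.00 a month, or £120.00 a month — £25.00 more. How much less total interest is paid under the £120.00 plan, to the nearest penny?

£490.32

Monthly rate r = 20.3%/12 = 1.69167% = 0.0169167.
At £95.00/mo: n = ⌈−ln(1 − rB₀/P)/ln(1+r)⌉ = 51 payments (last £46.19); total interest = total paid − £3,208.00 = £1,588.19.
At £120.00/mo: 36 payments (last £105.87); total interest £1,097.87.
Interest saved = £1,588.19 − £1,097.87 = £490.32.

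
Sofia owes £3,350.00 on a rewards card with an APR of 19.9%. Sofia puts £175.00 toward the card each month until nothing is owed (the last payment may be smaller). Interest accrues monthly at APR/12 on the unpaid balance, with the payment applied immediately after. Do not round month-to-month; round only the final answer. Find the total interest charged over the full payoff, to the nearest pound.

Monthly rate r = 19.9%/12 = 1.65833% = 0.0165833.
Payoff takes n = ⌈−ln(1 − rB₀/P)/ln(1+r)⌉ = ⌈23.221⌉ = 24 payments; the last is £38.92.
Total paid = 23·£175.00 + £38.92 = £4,063.92.
Total interest = total paid − principal = £4,063.92 − £3,350.00 = £713.92.

£714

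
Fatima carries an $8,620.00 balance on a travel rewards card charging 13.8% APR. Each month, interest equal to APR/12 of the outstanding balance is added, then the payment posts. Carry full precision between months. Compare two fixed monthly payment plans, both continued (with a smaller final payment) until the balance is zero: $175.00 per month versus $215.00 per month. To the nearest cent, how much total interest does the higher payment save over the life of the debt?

$1,167.76

Monthly rate r = 13.8%/12 = 1.15% = 0.0115.
At $175.00/mo: n = ⌈−ln(1 − rB₀/P)/ln(1+r)⌉ = 74 payments (last $16.23); total interest = total paid − $8,620.00 = $4,171.23.
At $215.00/mo: 55 payments (last $13.47); total interest $3,003.47.
Interest saved = $4,171.23 − $3,003.47 = $1,167.76.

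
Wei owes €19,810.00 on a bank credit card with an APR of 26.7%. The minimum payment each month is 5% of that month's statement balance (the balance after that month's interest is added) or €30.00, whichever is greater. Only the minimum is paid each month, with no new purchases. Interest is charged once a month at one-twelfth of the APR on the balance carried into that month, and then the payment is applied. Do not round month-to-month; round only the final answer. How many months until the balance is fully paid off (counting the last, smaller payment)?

147 months

Monthly rate r = 26.7%/12 = 2.225% = 0.02225.
While 5% of the post-interest balance exceeds €30.00, each month B ← (B·(1+r))·(1 − 0.05), i.e. B shrinks by the factor (1+r)·0.95 = 0.97114.
This holds for months 1–121. Entering month 122 the balance is €572.60; 5% of the post-interest balance is now below €30.00, so the flat €30.00 minimum applies from here.
From month 122 a fixed €30.00 at rate r clears €572.60 in 26 more payments. Total: 121 + 26 = 147 months.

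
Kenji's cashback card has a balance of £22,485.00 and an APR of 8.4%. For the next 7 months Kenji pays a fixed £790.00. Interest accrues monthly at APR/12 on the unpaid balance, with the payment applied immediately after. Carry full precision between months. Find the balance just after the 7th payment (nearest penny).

Monthly rate r = 8.4%/12 = 0.7% = 0.007.
Each month: B ← B·(1+r) − £790.00.
Month 1: interest £157.40; balance after payment £21,852.40.
Month 2: interest £152.97; balance after payment £21,215.36.
Month 3: interest £148.51; balance after payment £20,573.87.
Month 4: interest £144.02; balance after payment £19,927.89.
Month 5: interest £139.50; balance after payment £19,277.38.
Month 6: interest £134.94; balance after payment £18,622.32.
Month 7: interest £130.36; balance after payment £17,962.68.

£17,962.68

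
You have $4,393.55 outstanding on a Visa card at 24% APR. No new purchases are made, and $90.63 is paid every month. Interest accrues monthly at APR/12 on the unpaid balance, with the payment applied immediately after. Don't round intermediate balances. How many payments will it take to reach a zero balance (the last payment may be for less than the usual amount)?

177 payments

Monthly rate r = 24%/12 = 2% = 0.02.
Recurrence: B ← B·(1+r) − $90.63.
Month 1: interest $87.87; balance after payment $4,390.79.
Month 2: interest $87.82; balance after payment $4,387.98.
Closed form: n = −ln(1 − rB₀/P)/ln(1+r) = −ln(0.030442)/ln(1.02) ≈ 176.336, so the balance reaches zero during payment 177.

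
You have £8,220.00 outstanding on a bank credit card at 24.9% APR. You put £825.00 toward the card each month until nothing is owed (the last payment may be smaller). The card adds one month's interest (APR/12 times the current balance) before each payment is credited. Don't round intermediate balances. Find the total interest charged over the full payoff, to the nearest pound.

£1,086

Monthly rate r = 24.9%/12 = 2.075% = 0.02075.
Payoff takes n = ⌈−ln(1 − rB₀/P)/ln(1+r)⌉ = ⌈11.277⌉ = 12 payments; the last is £230.55.
Total paid = 11·£825.00 + £230.55 = £9,305.55.
Total interest = total paid − principal = £9,305.55 − £8,220.00 = £1,085.55.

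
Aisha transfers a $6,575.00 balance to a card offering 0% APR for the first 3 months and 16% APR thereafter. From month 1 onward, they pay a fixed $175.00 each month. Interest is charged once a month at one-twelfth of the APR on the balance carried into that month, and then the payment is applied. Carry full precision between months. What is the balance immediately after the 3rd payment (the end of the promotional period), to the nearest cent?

$6,050.00

Promo months 1–3 at r₀ = 0%/12 = 0; months 4+ at r₁ = 16%/12 = 0.0133333.
After month 3 (no interest yet): B = $6,575.00 − 3·$175.00 = $6,050.00.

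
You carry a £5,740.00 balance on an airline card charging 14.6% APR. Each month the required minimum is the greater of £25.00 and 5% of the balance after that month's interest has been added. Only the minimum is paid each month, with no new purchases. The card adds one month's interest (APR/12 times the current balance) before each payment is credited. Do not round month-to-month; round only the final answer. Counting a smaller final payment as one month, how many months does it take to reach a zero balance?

86 months

Monthly rate r = 14.6%/12 = 1.21667% = 0.0121667.
While 5% of the post-interest balance exceeds £25.00, each month B ← (B·(1+r))·(1 − 0.05), i.e. B shrinks by the factor (1+r)·0.95 = 0.96156.
This holds for months 1–63. Entering month 64 the balance is £485.71; 5% of the post-interest balance is now below £25.00, so the flat £25.00 minimum applies from here.
From month 64 a fixed £25.00 at rate r clears £485.71 in 23 more payments. Total: 63 + 23 = 86 months.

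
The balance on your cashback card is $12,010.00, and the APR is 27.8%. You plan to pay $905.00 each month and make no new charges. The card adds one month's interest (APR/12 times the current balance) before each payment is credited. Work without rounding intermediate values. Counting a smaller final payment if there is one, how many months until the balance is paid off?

17 months

Monthly rate r = 27.8%/12 = 2.31667% = 0.0231667.
Recurrence: B ← B·(1+r) − $905.00.
Month 1: interest $278.23; balance after payment $11,383.23.
Month 2: interest $263.71; balance after payment $10,741.94.
Closed form: n = −ln(1 − rB₀/P)/ln(1+r) = −ln(0.69256)/ln(1.02317) ≈ 16.040, so the balance reaches zero during payment 17.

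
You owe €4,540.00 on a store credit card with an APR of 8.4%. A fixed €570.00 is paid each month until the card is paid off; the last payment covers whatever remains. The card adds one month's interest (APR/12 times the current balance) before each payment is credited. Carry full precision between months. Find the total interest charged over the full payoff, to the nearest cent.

€148.15

Monthly rate r = 8.4%/12 = 0.7% = 0.007.
Payoff takes n = ⌈−ln(1 − rB₀/P)/ln(1+r)⌉ = ⌈8.224⌉ = 9 payments; the last is €128.15.
Total paid = 8·€570.00 + €128.15 = €4,688.15.
Total interest = total paid − principal = €4,688.15 − €4,540.00 = €148.15.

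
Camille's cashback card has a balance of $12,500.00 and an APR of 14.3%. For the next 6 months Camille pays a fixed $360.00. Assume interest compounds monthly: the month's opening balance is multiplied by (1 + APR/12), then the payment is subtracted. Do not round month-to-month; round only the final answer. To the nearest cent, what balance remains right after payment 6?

$11,195.42

Monthly rate r = 14.3%/12 = 1.19167% = 0.0119167.
Each month: B ← B·(1+r) − $360.00.
Month 1: interest $148.96; balance after payment $12,288.96.
Month 2: interest $146.44; balance after payment $12,075.40.
Month 3: interest $143.90; balance after payment $11,859.30.
Month 4: interest $141.32; balance after payment $11,640.62.
Month 5: interest $138.72; balance after payment $11,419.34.
Month 6: interest $136.08; balance after payment $11,195.42.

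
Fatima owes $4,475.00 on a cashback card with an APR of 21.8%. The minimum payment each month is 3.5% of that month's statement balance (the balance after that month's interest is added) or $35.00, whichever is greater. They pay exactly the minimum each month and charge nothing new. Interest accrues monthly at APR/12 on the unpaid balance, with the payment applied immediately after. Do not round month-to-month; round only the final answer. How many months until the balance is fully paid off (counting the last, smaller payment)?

126 months

Monthly rate r = 21.8%/12 = 1.81667% = 0.0181667.
While 3.5% of the post-interest balance exceeds $35.00, each month B ← (B·(1+r))·(1 − 0.035), i.e. B shrinks by the factor (1+r)·0.965 = 0.98253.
This holds for months 1–87. Entering month 88 the balance is $965.85; 3.5% of the post-interest balance is now below $35.00, so the flat $35.00 minimum applies from here.
From month 88 a fixed $35.00 at rate r clears $965.85 in 39 more payments. Total: 87 + 39 = 126 months.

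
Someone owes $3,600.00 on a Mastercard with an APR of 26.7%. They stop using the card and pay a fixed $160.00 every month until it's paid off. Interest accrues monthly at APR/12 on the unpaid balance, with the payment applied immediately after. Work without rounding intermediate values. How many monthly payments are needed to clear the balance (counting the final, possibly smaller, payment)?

Monthly rate r = 26.7%/12 = 2.225% = 0.02225.
Recurrence: B ← B·(1+r) − $160.00.
Month 1: interest $80.10; balance after payment $3,520.10.
Month 2: interest $78.32; balance after payment $3,438.42.
Closed form: n = −ln(1 − rB₀/P)/ln(1+r) = −ln(0.49938)/ln(1.02225) ≈ 31.555, so the balance reaches zero during payment 32.

32 payments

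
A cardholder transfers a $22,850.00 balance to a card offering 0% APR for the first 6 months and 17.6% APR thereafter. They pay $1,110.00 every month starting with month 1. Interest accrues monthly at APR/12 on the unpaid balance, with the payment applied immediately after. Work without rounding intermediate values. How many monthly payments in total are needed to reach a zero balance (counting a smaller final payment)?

23 months

Promo months 1–6 at r₀ = 0%/12 = 0; months 7+ at r₁ = 17.6%/12 = 0.0146667.
After month 6 (no interest yet): B = $22,850.00 − 6·$1,110.00 = $16,190.00.
Then at r₁ with $1,110.00/mo: n₂ = −ln(1 − r₁·B/P)/ln(1+r₁) ≈ 16.53 → 17 more payments.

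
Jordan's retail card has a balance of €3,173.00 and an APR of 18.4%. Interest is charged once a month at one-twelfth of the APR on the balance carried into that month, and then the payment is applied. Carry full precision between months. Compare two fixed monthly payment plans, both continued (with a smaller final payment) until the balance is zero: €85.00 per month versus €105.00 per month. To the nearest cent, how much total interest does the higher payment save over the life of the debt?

Monthly rate r = 18.4%/12 = 1.53333% = 0.0153333.
At €85.00/mo: n = ⌈−ln(1 − rB₀/P)/ln(1+r)⌉ = 56 payments (last €70.46); total interest = total paid − €3,173.00 = €1,572.46.
At €105.00/mo: 41 payments (last €94.93); total interest €1,121.93.
Interest saved = €1,572.46 − €1,121.93 = €450.53.

€450.53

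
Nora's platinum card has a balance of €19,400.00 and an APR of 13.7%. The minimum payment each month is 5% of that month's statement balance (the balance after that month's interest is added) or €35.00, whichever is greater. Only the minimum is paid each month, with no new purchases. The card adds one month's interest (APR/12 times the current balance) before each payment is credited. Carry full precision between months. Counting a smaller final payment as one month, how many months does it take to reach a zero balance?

Monthly rate r = 13.7%/12 = 1.14167% = 0.0114167.
While 5% of the post-interest balance exceeds €35.00, each month B ← (B·(1+r))·(1 − 0.05), i.e. B shrinks by the factor (1+r)·0.95 = 0.96085.
This holds for months 1–84. Entering month 85 the balance is €677.19; 5% of the post-interest balance is now below €35.00, so the flat €35.00 minimum applies from here.
From month 85 a fixed €35.00 at rate r clears €677.19 in 22 more payments. Total: 84 + 22 = 106 months.

106 months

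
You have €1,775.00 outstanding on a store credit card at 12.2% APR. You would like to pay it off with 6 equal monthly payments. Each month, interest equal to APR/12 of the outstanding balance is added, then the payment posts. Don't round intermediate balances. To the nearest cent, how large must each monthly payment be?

Monthly rate r = 12.2%/12 = 1.01667% = 0.0101667.
Level-payment amortization: P = B₀·r / (1 − (1+r)^(−n)) = 1775.00·0.0101667 / (1 − 1.01017^(−6)).
Denominator 1 − (1+r)^(−6) = 0.0588869443.
P = 18.0458 / 0.0588869443 ≈ 306.45.

€306.45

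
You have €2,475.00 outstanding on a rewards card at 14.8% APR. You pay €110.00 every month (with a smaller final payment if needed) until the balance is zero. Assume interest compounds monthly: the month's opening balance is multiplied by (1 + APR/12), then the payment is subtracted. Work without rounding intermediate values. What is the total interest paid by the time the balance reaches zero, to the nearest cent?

Monthly rate r = 14.8%/12 = 1.23333% = 0.0123333.
Payoff takes n = ⌈−ln(1 − rB₀/P)/ln(1+r)⌉ = ⌈26.517⌉ = 27 payments; the last is €57.00.
Total paid = 26·€110.00 + €57.00 = €2,917.00.
Total interest = total paid − principal = €2,917.00 − €2,475.00 = €442.00.

€442.00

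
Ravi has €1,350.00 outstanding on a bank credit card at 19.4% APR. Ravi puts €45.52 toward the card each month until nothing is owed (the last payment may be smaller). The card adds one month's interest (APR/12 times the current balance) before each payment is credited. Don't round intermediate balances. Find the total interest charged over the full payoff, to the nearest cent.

€503.21

Monthly rate r = 19.4%/12 = 1.61667% = 0.0161667.
Payoff takes n = ⌈−ln(1 − rB₀/P)/ln(1+r)⌉ = ⌈40.710⌉ = 41 payments; the last is €32.41.
Total paid = 40·€45.52 + €32.41 = €1,853.21.
Total interest = total paid − principal = €1,853.21 − €1,350.00 = €503.21.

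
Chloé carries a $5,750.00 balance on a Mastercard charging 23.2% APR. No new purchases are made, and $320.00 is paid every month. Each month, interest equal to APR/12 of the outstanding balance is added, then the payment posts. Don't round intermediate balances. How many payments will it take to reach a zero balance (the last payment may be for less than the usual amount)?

23 payments

Monthly rate r = 23.2%/12 = 1.93333% = 0.0193333.
Recurrence: B ← B·(1+r) − $320.00.
Month 1: interest $111.17; balance after payment $5,541.17.
Month 2: interest $107.13; balance after payment $5,328.30.
Closed form: n = −ln(1 − rB₀/P)/ln(1+r) = −ln(0.6526)/ln(1.01933) ≈ 22.288, so the balance reaches zero during payment 23.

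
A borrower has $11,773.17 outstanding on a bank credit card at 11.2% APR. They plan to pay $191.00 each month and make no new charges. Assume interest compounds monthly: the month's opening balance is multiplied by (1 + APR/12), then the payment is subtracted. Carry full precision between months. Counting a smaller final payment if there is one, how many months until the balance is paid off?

93 payments

Monthly rate r = 11.2%/12 = 0.933333% = 0.00933333.
Recurrence: B ← B·(1+r) − $191.00.
Month 1: interest $109.88; balance after payment $11,692.05.
Month 2: interest $109.13; balance after payment $11,610.18.
Closed form: n = −ln(1 − rB₀/P)/ln(1+r) = −ln(0.4247)/ln(1.00933) ≈ 92.183, so the balance reaches zero during payment 93.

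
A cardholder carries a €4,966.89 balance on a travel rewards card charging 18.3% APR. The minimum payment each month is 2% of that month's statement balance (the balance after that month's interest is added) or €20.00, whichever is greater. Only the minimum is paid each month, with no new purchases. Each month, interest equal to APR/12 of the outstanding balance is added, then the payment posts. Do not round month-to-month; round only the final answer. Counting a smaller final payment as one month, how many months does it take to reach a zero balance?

412 months

Monthly rate r = 18.3%/12 = 1.525% = 0.01525.
While 2% of the post-interest balance exceeds €20.00, each month B ← (B·(1+r))·(1 − 0.02), i.e. B shrinks by the factor (1+r)·0.98 = 0.99494.
This holds for months 1–320. Entering month 321 the balance is €981.27; 2% of the post-interest balance is now below €20.00, so the flat €20.00 minimum applies from here.
From month 321 a fixed €20.00 at rate r clears €981.27 in 92 more payments. Total: 320 + 92 = 412 months.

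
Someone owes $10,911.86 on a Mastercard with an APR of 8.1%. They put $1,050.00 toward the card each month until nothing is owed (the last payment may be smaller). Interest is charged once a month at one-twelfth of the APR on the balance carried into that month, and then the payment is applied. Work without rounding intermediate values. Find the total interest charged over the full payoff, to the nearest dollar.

Monthly rate r = 8.1%/12 = 0.675% = 0.00675.
Payoff takes n = ⌈−ln(1 − rB₀/P)/ln(1+r)⌉ = ⌈10.811⌉ = 11 payments; the last is $852.16.
Total paid = 10·$1,050.00 + $852.16 = $11,352.16.
Total interest = total paid − principal = $11,352.16 − $10,911.86 = $440.30.

$440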